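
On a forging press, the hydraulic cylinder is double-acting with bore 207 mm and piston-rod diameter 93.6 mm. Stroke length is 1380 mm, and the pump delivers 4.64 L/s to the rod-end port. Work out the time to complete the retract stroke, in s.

t ≈ 7.96 s

Rod-side annular area A_ann = π/4 × (207² − 93.6²) = 26770 mm^2
Swept volume V = A × L; t = V / Q = A·L / Q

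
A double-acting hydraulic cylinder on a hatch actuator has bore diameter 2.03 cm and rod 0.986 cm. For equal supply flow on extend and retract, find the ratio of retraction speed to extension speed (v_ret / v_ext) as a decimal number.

Cap-side area A_cap = π/4 × (2.03 cm)² = 3.237 cm^2
Rod-side annular area A_ann = π/4 × (2.03² − 0.986²) = 2.473 cm^2
For equal Q, v ∝ 1/A, so v_ret/v_ext = A_cap/A_ann.

v_ret/v_ext ≈ 1.31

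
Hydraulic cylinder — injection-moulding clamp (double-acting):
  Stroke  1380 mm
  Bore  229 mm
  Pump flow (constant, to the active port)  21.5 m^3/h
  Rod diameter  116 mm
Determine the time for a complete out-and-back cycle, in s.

t ≈ 16.6 s

Cap-side area A_cap = π/4 × (229 mm)² = 41190 mm^2
Rod-side annular area A_ann = π/4 × (229² − 116²) = 30620 mm^2
t_ext = A_cap·L/Q = 9.517 s
t_ret = A_ann·L/Q = 7.075 s
t_cycle = t_ext + t_ret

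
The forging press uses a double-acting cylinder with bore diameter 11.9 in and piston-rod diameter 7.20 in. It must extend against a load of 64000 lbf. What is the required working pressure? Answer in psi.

Cap-side area A_cap = π/4 × (11.9 in)² = 111.2 in^2
P = F / A = 64000 lbf / A

P ≈ 575 psi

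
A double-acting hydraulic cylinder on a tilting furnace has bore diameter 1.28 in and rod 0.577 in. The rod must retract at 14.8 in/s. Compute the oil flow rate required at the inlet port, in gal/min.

Q ≈ 3.94 gal/min

Rod-side annular area A_ann = π/4 × (1.28² − 0.577²) = 1.025 in^2
Q = A × v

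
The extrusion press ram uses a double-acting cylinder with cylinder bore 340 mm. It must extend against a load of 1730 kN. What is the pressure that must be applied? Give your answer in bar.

P ≈ 191 bar

Cap-side area A_cap = π/4 × (340 mm)² = 90790 mm^2
P = F / A = 1730 kN / A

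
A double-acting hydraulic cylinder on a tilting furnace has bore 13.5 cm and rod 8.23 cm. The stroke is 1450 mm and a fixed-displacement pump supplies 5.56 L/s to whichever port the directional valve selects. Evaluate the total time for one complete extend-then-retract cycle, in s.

Cap-side area A_cap = π/4 × (13.5 cm)² = 143.1 cm^2
Rod-side annular area A_ann = π/4 × (13.5² − 8.23²) = 89.94 cm^2
t_ext = A_cap·L/Q = 3.733 s
t_ret = A_ann·L/Q = 2.346 s
t_cycle = t_ext + t_ret

t ≈ 6.08 s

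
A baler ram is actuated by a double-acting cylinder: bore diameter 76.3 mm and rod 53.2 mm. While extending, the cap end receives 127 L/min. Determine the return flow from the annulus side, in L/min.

Cap-side area A_cap = π/4 × (76.3 mm)² = 4572 mm^2
Rod-side annular area A_ann = π/4 × (76.3² − 53.2²) = 2349 mm^2
Piston speed v = Q_in/A_cap; rod-end outflow Q_out = v × A_ann = Q_in × A_ann/A_cap.

Q_out ≈ 65.3 L/min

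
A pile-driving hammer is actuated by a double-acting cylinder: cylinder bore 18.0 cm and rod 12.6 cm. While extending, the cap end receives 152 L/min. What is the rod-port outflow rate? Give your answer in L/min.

Cap-side area A_cap = π/4 × (18.0 cm)² = 254.5 cm^2
Rod-side annular area A_ann = π/4 × (18.0² − 12.6²) = 129.8 cm^2
Piston speed v = Q_in/A_cap; rod-end outflow Q_out = v × A_ann = Q_in × A_ann/A_cap.

Q_out ≈ 77.5 L/min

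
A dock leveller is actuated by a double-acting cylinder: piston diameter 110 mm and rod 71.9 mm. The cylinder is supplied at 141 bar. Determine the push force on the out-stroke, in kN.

F ≈ 134 kN

Cap-side area A_cap = π/4 × (110 mm)² = 9503 mm^2
F = P × A_cap = 141 bar × A_cap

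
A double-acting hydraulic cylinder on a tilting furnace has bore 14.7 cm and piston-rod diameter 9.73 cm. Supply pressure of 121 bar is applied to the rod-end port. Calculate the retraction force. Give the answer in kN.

F ≈ 115 kN

Rod-side annular area A_ann = π/4 × (14.7² − 9.73²) = 95.36 cm^2
On retraction the pressure acts on the annular area (bore minus rod).
F = P × A_ann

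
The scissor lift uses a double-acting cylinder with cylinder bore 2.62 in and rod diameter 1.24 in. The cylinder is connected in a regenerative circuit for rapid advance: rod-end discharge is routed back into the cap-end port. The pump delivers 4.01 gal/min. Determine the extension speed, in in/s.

v ≈ 12.8 in/s

In regeneration the rod-end outflow joins the pump flow into the cap end, so the net volume the pump must supply per unit advance equals the rod cross-section area.
Rod cross-section A_rod = π/4 × (1.24 in)² = 1.208 in^2
v = Q_pump / A_rod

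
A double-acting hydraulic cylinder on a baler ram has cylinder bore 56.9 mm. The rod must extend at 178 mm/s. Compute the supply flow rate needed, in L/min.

Q ≈ 27.2 L/min

Cap-side area A_cap = π/4 × (56.9 mm)² = 2543 mm^2
Q = A × v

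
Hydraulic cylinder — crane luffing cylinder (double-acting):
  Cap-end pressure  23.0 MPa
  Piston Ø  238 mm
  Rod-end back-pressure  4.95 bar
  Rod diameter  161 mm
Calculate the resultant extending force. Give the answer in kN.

F ≈ 1010 kN

Cap-side area A_cap = π/4 × (238 mm)² = 44490 mm^2
Rod-side annular area A_ann = π/4 × (238² − 161²) = 24130 mm^2
Net thrust = P_cap·A_cap − P_rod·A_ann = 1023 kN − 11.94 kN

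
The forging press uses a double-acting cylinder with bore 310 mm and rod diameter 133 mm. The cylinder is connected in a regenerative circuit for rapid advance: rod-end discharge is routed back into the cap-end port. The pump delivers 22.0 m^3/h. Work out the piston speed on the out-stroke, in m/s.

v ≈ 0.440 m/s

In regeneration the rod-end outflow joins the pump flow into the cap end, so the net volume the pump must supply per unit advance equals the rod cross-section area.
Rod cross-section A_rod = π/4 × (133 mm)² = 13890 mm^2
v = Q_pump / A_rod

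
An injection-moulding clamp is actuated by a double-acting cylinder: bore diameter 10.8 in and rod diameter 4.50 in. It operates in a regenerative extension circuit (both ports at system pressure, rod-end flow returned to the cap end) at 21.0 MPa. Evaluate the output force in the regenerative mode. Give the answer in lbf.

F ≈ 48400 lbf

With equal pressure on both faces, forces on the annular region cancel; the net push is pressure × rod cross-section.
Rod cross-section A_rod = π/4 × (4.50 in)² = 15.90 in^2
F = P × A_rod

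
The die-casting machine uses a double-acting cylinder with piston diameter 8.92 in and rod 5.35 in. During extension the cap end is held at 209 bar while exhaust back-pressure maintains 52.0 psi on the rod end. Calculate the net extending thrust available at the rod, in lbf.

F ≈ 1.87e5 lbf

Cap-side area A_cap = π/4 × (8.92 in)² = 62.49 in^2
Rod-side annular area A_ann = π/4 × (8.92² − 5.35²) = 40.01 in^2
Net thrust = P_cap·A_cap − P_rod·A_ann = 1.894e5 lbf − 2081 lbf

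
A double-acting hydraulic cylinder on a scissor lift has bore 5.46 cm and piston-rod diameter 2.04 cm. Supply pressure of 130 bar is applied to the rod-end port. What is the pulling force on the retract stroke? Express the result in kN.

Rod-side annular area A_ann = π/4 × (5.46² − 2.04²) = 20.15 cm^2
On retraction the pressure acts on the annular area (bore minus rod).
F = P × A_ann

F ≈ 26.2 kN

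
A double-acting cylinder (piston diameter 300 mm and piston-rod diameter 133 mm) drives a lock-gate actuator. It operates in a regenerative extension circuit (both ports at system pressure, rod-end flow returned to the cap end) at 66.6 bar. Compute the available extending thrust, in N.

With equal pressure on both faces, forces on the annular region cancel; the net push is pressure × rod cross-section.
Rod cross-section A_rod = π/4 × (133 mm)² = 13890 mm^2
F = P × A_rod

F ≈ 92500 N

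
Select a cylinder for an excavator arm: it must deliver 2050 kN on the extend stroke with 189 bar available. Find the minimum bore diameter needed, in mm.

D ≈ 372 mm

Extension force acts on the full piston face: F = P × (π/4)D².
D = √(4F / (πP)) = √(4 × 2050 kN / (π × 189 bar))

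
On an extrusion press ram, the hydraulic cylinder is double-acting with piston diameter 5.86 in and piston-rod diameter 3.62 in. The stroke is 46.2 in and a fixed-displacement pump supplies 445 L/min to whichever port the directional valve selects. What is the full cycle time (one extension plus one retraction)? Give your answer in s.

Cap-side area A_cap = π/4 × (5.86 in)² = 26.97 in^2
Rod-side annular area A_ann = π/4 × (5.86² − 3.62²) = 16.68 in^2
t_ext = A_cap·L/Q = 2.753 s
t_ret = A_ann·L/Q = 1.702 s
t_cycle = t_ext + t_ret

t ≈ 4.46 s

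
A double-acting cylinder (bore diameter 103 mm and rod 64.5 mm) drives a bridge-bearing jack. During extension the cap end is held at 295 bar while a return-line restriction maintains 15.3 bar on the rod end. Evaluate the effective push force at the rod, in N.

Cap-side area A_cap = π/4 × (103 mm)² = 8332 mm^2
Rod-side annular area A_ann = π/4 × (103² − 64.5²) = 5065 mm^2
Net thrust = P_cap·A_cap − P_rod·A_ann = 2.458e5 N − 7749 N

F ≈ 2.38e5 N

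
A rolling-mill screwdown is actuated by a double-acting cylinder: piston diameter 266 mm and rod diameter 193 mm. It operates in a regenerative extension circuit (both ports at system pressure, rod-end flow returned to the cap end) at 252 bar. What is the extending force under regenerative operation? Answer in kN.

F ≈ 737 kN

With equal pressure on both faces, forces on the annular region cancel; the net push is pressure × rod cross-section.
Rod cross-section A_rod = π/4 × (193 mm)² = 29260 mm^2
F = P × A_rod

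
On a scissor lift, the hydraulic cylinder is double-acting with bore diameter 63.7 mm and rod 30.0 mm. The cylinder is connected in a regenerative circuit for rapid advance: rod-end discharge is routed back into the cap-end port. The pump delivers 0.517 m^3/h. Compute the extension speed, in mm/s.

v ≈ 203 mm/s

In regeneration the rod-end outflow joins the pump flow into the cap end, so the net volume the pump must supply per unit advance equals the rod cross-section area.
Rod cross-section A_rod = π/4 × (30.0 mm)² = 706.9 mm^2
v = Q_pump / A_rod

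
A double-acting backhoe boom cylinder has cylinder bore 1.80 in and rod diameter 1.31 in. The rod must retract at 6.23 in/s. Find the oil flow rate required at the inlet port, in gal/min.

Q ≈ 1.94 gal/min

Rod-side annular area A_ann = π/4 × (1.80² − 1.31²) = 1.197 in^2
Q = A × v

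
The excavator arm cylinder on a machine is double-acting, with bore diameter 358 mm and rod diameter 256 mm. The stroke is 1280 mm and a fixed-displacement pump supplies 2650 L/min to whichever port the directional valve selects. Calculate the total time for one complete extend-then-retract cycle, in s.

Cap-side area A_cap = π/4 × (358 mm)² = 1.007e5 mm^2
Rod-side annular area A_ann = π/4 × (358² − 256²) = 49190 mm^2
t_ext = A_cap·L/Q = 2.917 s
t_ret = A_ann·L/Q = 1.426 s
t_cycle = t_ext + t_ret

t ≈ 4.34 s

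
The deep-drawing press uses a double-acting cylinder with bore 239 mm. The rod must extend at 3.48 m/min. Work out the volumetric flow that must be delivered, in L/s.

Cap-side area A_cap = π/4 × (239 mm)² = 44860 mm^2
Q = A × v

Q ≈ 2.60 L/s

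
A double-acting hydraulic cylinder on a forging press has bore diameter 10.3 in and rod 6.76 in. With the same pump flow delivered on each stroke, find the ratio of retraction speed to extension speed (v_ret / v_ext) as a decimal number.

Cap-side area A_cap = π/4 × (10.3 in)² = 83.32 in^2
Rod-side annular area A_ann = π/4 × (10.3² − 6.76²) = 47.43 in^2
For equal Q, v ∝ 1/A, so v_ret/v_ext = A_cap/A_ann.

v_ret/v_ext ≈ 1.76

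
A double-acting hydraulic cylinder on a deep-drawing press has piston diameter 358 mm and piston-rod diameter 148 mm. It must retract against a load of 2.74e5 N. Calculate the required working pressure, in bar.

P ≈ 32.8 bar

Rod-side annular area A_ann = π/4 × (358² − 148²) = 83460 mm^2
Retraction: pressure acts on the annular area.
P = F / A = 2.74e5 N / A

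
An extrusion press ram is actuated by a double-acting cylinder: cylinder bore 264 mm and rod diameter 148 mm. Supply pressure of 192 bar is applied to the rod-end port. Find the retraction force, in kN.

F ≈ 721 kN

Rod-side annular area A_ann = π/4 × (264² − 148²) = 37540 mm^2
On retraction the pressure acts on the annular area (bore minus rod).
F = P × A_ann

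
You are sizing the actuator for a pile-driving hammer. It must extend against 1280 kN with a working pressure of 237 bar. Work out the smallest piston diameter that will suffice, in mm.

Extension force acts on the full piston face: F = P × (π/4)D².
D = √(4F / (πP)) = √(4 × 1280 kN / (π × 237 bar))

D ≈ 262 mm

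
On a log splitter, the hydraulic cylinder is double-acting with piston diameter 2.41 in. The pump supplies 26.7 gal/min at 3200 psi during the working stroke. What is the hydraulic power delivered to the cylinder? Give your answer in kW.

W ≈ 37.2 kW

Hydraulic power = P × Q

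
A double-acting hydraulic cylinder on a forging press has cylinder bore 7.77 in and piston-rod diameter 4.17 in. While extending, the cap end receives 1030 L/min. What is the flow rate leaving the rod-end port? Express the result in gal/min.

Cap-side area A_cap = π/4 × (7.77 in)² = 47.42 in^2
Rod-side annular area A_ann = π/4 × (7.77² − 4.17²) = 33.76 in^2
Piston speed v = Q_in/A_cap; rod-end outflow Q_out = v × A_ann = Q_in × A_ann/A_cap.

Q_out ≈ 194 gal/min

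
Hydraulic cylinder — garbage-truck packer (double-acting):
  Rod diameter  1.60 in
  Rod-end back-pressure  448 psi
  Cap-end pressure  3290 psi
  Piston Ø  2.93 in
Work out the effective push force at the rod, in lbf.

F ≈ 20100 lbf

Cap-side area A_cap = π/4 × (2.93 in)² = 6.743 in^2
Rod-side annular area A_ann = π/4 × (2.93² − 1.60²) = 4.732 in^2
Net thrust = P_cap·A_cap − P_rod·A_ann = 22180 lbf − 2120 lbf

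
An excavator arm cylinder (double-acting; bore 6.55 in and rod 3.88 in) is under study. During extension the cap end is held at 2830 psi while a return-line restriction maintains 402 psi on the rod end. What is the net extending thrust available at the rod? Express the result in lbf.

F ≈ 86600 lbf

Cap-side area A_cap = π/4 × (6.55 in)² = 33.70 in^2
Rod-side annular area A_ann = π/4 × (6.55² − 3.88²) = 21.87 in^2
Net thrust = P_cap·A_cap − P_rod·A_ann = 95360 lbf − 8792 lbf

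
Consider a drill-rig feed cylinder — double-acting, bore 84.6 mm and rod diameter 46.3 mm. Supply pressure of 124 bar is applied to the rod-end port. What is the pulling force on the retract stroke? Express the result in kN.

Rod-side annular area A_ann = π/4 × (84.6² − 46.3²) = 3938 mm^2
On retraction the pressure acts on the annular area (bore minus rod).
F = P × A_ann

F ≈ 48.8 kN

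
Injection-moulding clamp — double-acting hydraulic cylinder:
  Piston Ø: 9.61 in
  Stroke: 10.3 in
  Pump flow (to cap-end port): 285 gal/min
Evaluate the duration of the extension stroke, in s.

t ≈ 0.681 s

Cap-side area A_cap = π/4 × (9.61 in)² = 72.53 in^2
Swept volume V = A × L; t = V / Q = A·L / Q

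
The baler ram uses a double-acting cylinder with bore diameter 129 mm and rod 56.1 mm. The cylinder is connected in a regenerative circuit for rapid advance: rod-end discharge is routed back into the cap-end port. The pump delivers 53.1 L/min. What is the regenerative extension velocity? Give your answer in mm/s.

v ≈ 358 mm/s

In regeneration the rod-end outflow joins the pump flow into the cap end, so the net volume the pump must supply per unit advance equals the rod cross-section area.
Rod cross-section A_rod = π/4 × (56.1 mm)² = 2472 mm^2
v = Q_pump / A_rod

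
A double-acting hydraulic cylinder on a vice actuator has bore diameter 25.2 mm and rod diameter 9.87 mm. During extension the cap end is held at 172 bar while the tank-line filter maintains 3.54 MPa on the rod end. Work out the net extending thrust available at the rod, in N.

Cap-side area A_cap = π/4 × (25.2 mm)² = 498.8 mm^2
Rod-side annular area A_ann = π/4 × (25.2² − 9.87²) = 422.2 mm^2
Net thrust = P_cap·A_cap − P_rod·A_ann = 8579 N − 1495 N

F ≈ 7080 N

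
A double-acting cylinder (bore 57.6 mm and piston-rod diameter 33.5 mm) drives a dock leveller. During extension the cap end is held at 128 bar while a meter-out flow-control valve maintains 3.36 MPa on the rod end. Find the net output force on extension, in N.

F ≈ 27600 N

Cap-side area A_cap = π/4 × (57.6 mm)² = 2606 mm^2
Rod-side annular area A_ann = π/4 × (57.6² − 33.5²) = 1724 mm^2
Net thrust = P_cap·A_cap − P_rod·A_ann = 33350 N − 5794 N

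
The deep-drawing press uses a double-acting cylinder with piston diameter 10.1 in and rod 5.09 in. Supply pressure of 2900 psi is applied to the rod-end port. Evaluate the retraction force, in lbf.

Rod-side annular area A_ann = π/4 × (10.1² − 5.09²) = 59.77 in^2
On retraction the pressure acts on the annular area (bore minus rod).
F = P × A_ann

F ≈ 1.73e5 lbf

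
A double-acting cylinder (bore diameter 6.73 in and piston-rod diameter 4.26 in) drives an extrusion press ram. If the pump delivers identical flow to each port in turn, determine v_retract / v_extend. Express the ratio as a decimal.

Cap-side area A_cap = π/4 × (6.73 in)² = 35.57 in^2
Rod-side annular area A_ann = π/4 × (6.73² − 4.26²) = 21.32 in^2
For equal Q, v ∝ 1/A, so v_ret/v_ext = A_cap/A_ann.

v_ret/v_ext ≈ 1.67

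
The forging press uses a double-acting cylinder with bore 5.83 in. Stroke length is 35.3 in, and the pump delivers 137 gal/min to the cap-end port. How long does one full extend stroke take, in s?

t ≈ 1.79 s

Cap-side area A_cap = π/4 × (5.83 in)² = 26.69 in^2
Swept volume V = A × L; t = V / Q = A·L / Q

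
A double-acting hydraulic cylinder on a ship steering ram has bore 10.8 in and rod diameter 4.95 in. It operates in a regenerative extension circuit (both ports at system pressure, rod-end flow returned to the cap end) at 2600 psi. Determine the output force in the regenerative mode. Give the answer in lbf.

With equal pressure on both faces, forces on the annular region cancel; the net push is pressure × rod cross-section.
Rod cross-section A_rod = π/4 × (4.95 in)² = 19.24 in^2
F = P × A_rod

F ≈ 50000 lbf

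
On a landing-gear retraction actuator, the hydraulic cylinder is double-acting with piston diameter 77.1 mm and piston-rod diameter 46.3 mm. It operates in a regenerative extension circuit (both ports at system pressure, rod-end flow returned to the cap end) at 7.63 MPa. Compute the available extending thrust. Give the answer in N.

With equal pressure on both faces, forces on the annular region cancel; the net push is pressure × rod cross-section.
Rod cross-section A_rod = π/4 × (46.3 mm)² = 1684 mm^2
F = P × A_rod

F ≈ 12800 N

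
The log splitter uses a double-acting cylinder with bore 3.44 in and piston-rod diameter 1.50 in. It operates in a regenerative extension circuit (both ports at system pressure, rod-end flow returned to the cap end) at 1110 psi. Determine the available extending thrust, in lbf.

F ≈ 1960 lbf

With equal pressure on both faces, forces on the annular region cancel; the net push is pressure × rod cross-section.
Rod cross-section A_rod = π/4 × (1.50 in)² = 1.767 in^2
F = P × A_rod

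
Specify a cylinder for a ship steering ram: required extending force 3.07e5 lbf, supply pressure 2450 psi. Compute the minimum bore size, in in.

Extension force acts on the full piston face: F = P × (π/4)D².
D = √(4F / (πP)) = √(4 × 3.07e5 lbf / (π × 2450 psi))

D ≈ 12.6 in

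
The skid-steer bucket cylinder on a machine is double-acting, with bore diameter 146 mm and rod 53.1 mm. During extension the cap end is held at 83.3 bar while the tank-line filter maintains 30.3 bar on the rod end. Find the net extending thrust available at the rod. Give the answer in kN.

F ≈ 95.4 kN

Cap-side area A_cap = π/4 × (146 mm)² = 16740 mm^2
Rod-side annular area A_ann = π/4 × (146² − 53.1²) = 14530 mm^2
Net thrust = P_cap·A_cap − P_rod·A_ann = 139.5 kN − 44.02 kN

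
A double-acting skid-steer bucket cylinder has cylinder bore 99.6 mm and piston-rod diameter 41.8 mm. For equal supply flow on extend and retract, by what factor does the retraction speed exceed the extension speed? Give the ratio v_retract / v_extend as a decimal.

v_ret/v_ext ≈ 1.21

Cap-side area A_cap = π/4 × (99.6 mm)² = 7791 mm^2
Rod-side annular area A_ann = π/4 × (99.6² − 41.8²) = 6419 mm^2
For equal Q, v ∝ 1/A, so v_ret/v_ext = A_cap/A_ann.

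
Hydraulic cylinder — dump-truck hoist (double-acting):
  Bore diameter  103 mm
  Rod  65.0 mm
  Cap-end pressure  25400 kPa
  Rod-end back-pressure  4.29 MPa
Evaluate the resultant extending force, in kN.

Cap-side area A_cap = π/4 × (103 mm)² = 8332 mm^2
Rod-side annular area A_ann = π/4 × (103² − 65.0²) = 5014 mm^2
Net thrust = P_cap·A_cap − P_rod·A_ann = 211.6 kN − 21.51 kN

F ≈ 190 kN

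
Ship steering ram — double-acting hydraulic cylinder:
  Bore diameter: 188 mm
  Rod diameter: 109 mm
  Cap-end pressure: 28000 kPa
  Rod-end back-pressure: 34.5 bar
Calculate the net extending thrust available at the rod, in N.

F ≈ 7.14e5 N

Cap-side area A_cap = π/4 × (188 mm)² = 27760 mm^2
Rod-side annular area A_ann = π/4 × (188² − 109²) = 18430 mm^2
Net thrust = P_cap·A_cap − P_rod·A_ann = 7.773e5 N − 63580 N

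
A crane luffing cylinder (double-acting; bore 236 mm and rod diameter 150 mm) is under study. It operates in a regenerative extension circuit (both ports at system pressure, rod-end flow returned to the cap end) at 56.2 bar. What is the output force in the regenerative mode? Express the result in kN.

With equal pressure on both faces, forces on the annular region cancel; the net push is pressure × rod cross-section.
Rod cross-section A_rod = π/4 × (150 mm)² = 17670 mm^2
F = P × A_rod

F ≈ 99.3 kN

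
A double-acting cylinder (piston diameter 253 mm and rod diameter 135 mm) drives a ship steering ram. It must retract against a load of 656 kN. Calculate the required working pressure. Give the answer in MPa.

P ≈ 18.2 MPa

Rod-side annular area A_ann = π/4 × (253² − 135²) = 35960 mm^2
Retraction: pressure acts on the annular area.
P = F / A = 656 kN / A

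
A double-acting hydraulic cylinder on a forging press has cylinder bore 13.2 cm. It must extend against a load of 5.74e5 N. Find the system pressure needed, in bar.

P ≈ 419 bar

Cap-side area A_cap = π/4 × (13.2 cm)² = 136.8 cm^2
P = F / A = 5.74e5 N / A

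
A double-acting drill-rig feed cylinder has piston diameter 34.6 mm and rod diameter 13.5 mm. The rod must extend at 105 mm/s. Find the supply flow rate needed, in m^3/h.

Cap-side area A_cap = π/4 × (34.6 mm)² = 940.2 mm^2
Q = A × v

Q ≈ 0.355 m^3/h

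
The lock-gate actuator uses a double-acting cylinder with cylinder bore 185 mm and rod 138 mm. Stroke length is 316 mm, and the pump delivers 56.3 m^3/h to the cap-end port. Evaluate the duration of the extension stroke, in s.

Cap-side area A_cap = π/4 × (185 mm)² = 26880 mm^2
Swept volume V = A × L; t = V / Q = A·L / Q

t ≈ 0.543 s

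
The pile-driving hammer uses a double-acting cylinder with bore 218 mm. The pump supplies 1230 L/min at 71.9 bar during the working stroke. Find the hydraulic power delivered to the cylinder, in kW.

Hydraulic power = P × Q

W ≈ 147 kW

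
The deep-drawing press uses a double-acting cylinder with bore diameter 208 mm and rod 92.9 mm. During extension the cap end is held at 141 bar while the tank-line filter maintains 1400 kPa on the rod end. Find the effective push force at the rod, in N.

F ≈ 4.41e5 N

Cap-side area A_cap = π/4 × (208 mm)² = 33980 mm^2
Rod-side annular area A_ann = π/4 × (208² − 92.9²) = 27200 mm^2
Net thrust = P_cap·A_cap − P_rod·A_ann = 4.791e5 N − 38080 N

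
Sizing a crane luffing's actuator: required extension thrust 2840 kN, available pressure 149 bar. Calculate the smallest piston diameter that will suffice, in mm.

D ≈ 493 mm

Extension force acts on the full piston face: F = P × (π/4)D².
D = √(4F / (πP)) = √(4 × 2840 kN / (π × 149 bar))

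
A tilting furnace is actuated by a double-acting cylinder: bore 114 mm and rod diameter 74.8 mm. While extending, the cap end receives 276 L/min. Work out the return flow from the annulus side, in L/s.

Cap-side area A_cap = π/4 × (114 mm)² = 10210 mm^2
Rod-side annular area A_ann = π/4 × (114² − 74.8²) = 5813 mm^2
Piston speed v = Q_in/A_cap; rod-end outflow Q_out = v × A_ann = Q_in × A_ann/A_cap.

Q_out ≈ 2.62 L/s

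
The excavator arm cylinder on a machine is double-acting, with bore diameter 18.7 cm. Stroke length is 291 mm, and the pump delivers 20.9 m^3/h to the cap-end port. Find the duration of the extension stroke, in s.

Cap-side area A_cap = π/4 × (18.7 cm)² = 274.6 cm^2
Swept volume V = A × L; t = V / Q = A·L / Q

t ≈ 1.38 s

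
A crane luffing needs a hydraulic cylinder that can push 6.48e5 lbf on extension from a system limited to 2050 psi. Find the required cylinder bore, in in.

Extension force acts on the full piston face: F = P × (π/4)D².
D = √(4F / (πP)) = √(4 × 6.48e5 lbf / (π × 2050 psi))

D ≈ 20.1 in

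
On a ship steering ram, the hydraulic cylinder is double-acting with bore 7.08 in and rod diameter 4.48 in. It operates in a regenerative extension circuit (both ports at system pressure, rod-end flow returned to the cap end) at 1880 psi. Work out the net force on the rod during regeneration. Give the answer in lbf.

F ≈ 29600 lbf

With equal pressure on both faces, forces on the annular region cancel; the net push is pressure × rod cross-section.
Rod cross-section A_rod = π/4 × (4.48 in)² = 15.76 in^2
F = P × A_rod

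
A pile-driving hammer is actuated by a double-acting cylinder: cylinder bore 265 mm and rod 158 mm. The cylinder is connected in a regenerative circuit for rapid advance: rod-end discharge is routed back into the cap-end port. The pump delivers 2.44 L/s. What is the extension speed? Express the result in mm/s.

In regeneration the rod-end outflow joins the pump flow into the cap end, so the net volume the pump must supply per unit advance equals the rod cross-section area.
Rod cross-section A_rod = π/4 × (158 mm)² = 19610 mm^2
v = Q_pump / A_rod

v ≈ 124 mm/s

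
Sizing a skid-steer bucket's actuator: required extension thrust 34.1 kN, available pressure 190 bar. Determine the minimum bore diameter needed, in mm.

D ≈ 47.8 mm

Extension force acts on the full piston face: F = P × (π/4)D².
D = √(4F / (πP)) = √(4 × 34.1 kN / (π × 190 bar))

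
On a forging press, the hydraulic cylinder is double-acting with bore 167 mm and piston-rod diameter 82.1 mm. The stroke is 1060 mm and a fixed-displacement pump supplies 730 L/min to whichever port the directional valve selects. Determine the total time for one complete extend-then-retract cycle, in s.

Cap-side area A_cap = π/4 × (167 mm)² = 21900 mm^2
Rod-side annular area A_ann = π/4 × (167² − 82.1²) = 16610 mm^2
t_ext = A_cap·L/Q = 1.908 s
t_ret = A_ann·L/Q = 1.447 s
t_cycle = t_ext + t_ret

t ≈ 3.36 s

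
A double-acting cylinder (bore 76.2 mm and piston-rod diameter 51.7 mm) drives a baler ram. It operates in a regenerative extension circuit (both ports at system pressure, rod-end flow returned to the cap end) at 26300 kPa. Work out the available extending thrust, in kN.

With equal pressure on both faces, forces on the annular region cancel; the net push is pressure × rod cross-section.
Rod cross-section A_rod = π/4 × (51.7 mm)² = 2099 mm^2
F = P × A_rod

F ≈ 55.2 kN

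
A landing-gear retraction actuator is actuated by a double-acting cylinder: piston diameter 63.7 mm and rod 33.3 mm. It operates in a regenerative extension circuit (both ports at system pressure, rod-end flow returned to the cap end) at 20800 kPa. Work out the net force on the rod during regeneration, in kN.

With equal pressure on both faces, forces on the annular region cancel; the net push is pressure × rod cross-section.
Rod cross-section A_rod = π/4 × (33.3 mm)² = 870.9 mm^2
F = P × A_rod

F ≈ 18.1 kN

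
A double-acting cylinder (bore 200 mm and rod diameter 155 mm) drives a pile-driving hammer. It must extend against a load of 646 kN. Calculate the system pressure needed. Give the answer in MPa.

Cap-side area A_cap = π/4 × (200 mm)² = 31420 mm^2
P = F / A = 646 kN / A

P ≈ 20.6 MPa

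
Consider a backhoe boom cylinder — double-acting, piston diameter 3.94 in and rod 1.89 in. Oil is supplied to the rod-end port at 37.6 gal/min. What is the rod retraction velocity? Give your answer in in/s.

v ≈ 15.4 in/s

Rod-side annular area A_ann = π/4 × (3.94² − 1.89²) = 9.387 in^2
Flow into the rod-end port fills the annular volume.
v = Q / A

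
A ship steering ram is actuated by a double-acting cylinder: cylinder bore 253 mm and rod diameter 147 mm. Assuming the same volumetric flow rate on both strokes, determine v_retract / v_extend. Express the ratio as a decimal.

v_ret/v_ext ≈ 1.51

Cap-side area A_cap = π/4 × (253 mm)² = 50270 mm^2
Rod-side annular area A_ann = π/4 × (253² − 147²) = 33300 mm^2
For equal Q, v ∝ 1/A, so v_ret/v_ext = A_cap/A_ann.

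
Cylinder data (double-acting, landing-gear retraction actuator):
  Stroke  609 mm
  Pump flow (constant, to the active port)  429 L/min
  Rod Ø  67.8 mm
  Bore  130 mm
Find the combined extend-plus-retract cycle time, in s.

Cap-side area A_cap = π/4 × (130 mm)² = 13270 mm^2
Rod-side annular area A_ann = π/4 × (130² − 67.8²) = 9663 mm^2
t_ext = A_cap·L/Q = 1.131 s
t_ret = A_ann·L/Q = 0.8230 s
t_cycle = t_ext + t_ret

t ≈ 1.95 s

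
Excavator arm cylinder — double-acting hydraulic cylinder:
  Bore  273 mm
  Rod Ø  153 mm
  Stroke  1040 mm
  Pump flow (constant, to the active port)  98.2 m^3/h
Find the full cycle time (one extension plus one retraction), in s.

Cap-side area A_cap = π/4 × (273 mm)² = 58530 mm^2
Rod-side annular area A_ann = π/4 × (273² − 153²) = 40150 mm^2
t_ext = A_cap·L/Q = 2.232 s
t_ret = A_ann·L/Q = 1.531 s
t_cycle = t_ext + t_ret

t ≈ 3.76 s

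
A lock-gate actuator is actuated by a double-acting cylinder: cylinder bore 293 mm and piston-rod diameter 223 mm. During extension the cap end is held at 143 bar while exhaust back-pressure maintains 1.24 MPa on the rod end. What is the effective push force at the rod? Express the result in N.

F ≈ 9.29e5 N

Cap-side area A_cap = π/4 × (293 mm)² = 67430 mm^2
Rod-side annular area A_ann = π/4 × (293² − 223²) = 28370 mm^2
Net thrust = P_cap·A_cap − P_rod·A_ann = 9.642e5 N − 35180 N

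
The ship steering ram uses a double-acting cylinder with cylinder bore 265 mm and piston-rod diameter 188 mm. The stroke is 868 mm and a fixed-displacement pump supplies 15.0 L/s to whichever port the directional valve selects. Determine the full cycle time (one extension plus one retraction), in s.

t ≈ 4.78 s

Cap-side area A_cap = π/4 × (265 mm)² = 55150 mm^2
Rod-side annular area A_ann = π/4 × (265² − 188²) = 27400 mm^2
t_ext = A_cap·L/Q = 3.192 s
t_ret = A_ann·L/Q = 1.585 s
t_cycle = t_ext + t_ret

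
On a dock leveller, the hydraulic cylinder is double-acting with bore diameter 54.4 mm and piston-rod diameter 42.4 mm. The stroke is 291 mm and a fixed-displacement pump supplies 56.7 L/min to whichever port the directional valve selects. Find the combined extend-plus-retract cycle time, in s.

Cap-side area A_cap = π/4 × (54.4 mm)² = 2324 mm^2
Rod-side annular area A_ann = π/4 × (54.4² − 42.4²) = 912.3 mm^2
t_ext = A_cap·L/Q = 0.7157 s
t_ret = A_ann·L/Q = 0.2809 s
t_cycle = t_ext + t_ret

t ≈ 0.997 s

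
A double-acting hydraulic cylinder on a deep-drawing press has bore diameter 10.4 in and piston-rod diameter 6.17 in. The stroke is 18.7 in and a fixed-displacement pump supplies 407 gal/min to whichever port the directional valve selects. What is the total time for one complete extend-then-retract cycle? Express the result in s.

t ≈ 1.67 s

Cap-side area A_cap = π/4 × (10.4 in)² = 84.95 in^2
Rod-side annular area A_ann = π/4 × (10.4² − 6.17²) = 55.05 in^2
t_ext = A_cap·L/Q = 1.014 s
t_ret = A_ann·L/Q = 0.6570 s
t_cycle = t_ext + t_ret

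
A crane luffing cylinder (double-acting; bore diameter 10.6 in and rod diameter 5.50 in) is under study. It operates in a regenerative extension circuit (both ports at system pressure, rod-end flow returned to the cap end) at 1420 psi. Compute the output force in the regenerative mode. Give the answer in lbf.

F ≈ 33700 lbf

With equal pressure on both faces, forces on the annular region cancel; the net push is pressure × rod cross-section.
Rod cross-section A_rod = π/4 × (5.50 in)² = 23.76 in^2
F = P × A_rod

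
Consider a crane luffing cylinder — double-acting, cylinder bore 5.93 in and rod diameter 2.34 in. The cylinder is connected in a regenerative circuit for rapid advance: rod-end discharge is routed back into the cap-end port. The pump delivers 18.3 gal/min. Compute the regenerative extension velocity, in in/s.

In regeneration the rod-end outflow joins the pump flow into the cap end, so the net volume the pump must supply per unit advance equals the rod cross-section area.
Rod cross-section A_rod = π/4 × (2.34 in)² = 4.301 in^2
v = Q_pump / A_rod

v ≈ 16.4 in/s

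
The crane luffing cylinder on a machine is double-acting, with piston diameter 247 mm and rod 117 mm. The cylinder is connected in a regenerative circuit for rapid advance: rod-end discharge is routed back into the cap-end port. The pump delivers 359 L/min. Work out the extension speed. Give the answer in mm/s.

v ≈ 557 mm/s

In regeneration the rod-end outflow joins the pump flow into the cap end, so the net volume the pump must supply per unit advance equals the rod cross-section area.
Rod cross-section A_rod = π/4 × (117 mm)² = 10750 mm^2
v = Q_pump / A_rod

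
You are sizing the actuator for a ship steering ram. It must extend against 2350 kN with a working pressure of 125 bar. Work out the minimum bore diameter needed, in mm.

Extension force acts on the full piston face: F = P × (π/4)D².
D = √(4F / (πP)) = √(4 × 2350 kN / (π × 125 bar))

D ≈ 489 mm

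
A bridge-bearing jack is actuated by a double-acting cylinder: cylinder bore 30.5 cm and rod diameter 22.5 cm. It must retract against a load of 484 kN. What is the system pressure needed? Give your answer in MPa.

Rod-side annular area A_ann = π/4 × (30.5² − 22.5²) = 333.0 cm^2
Retraction: pressure acts on the annular area.
P = F / A = 484 kN / A

P ≈ 14.5 MPa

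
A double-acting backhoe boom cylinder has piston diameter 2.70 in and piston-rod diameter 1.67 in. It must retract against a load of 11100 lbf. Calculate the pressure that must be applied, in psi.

Rod-side annular area A_ann = π/4 × (2.70² − 1.67²) = 3.535 in^2
Retraction: pressure acts on the annular area.
P = F / A = 11100 lbf / A

P ≈ 3140 psi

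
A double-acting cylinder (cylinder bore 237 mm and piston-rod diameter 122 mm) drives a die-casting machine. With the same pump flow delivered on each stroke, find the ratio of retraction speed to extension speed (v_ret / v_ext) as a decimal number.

Cap-side area A_cap = π/4 × (237 mm)² = 44120 mm^2
Rod-side annular area A_ann = π/4 × (237² − 122²) = 32430 mm^2
For equal Q, v ∝ 1/A, so v_ret/v_ext = A_cap/A_ann.

v_ret/v_ext ≈ 1.36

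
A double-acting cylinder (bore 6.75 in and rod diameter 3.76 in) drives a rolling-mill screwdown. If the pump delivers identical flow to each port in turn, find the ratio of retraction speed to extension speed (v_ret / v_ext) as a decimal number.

Cap-side area A_cap = π/4 × (6.75 in)² = 35.78 in^2
Rod-side annular area A_ann = π/4 × (6.75² − 3.76²) = 24.68 in^2
For equal Q, v ∝ 1/A, so v_ret/v_ext = A_cap/A_ann.

v_ret/v_ext ≈ 1.45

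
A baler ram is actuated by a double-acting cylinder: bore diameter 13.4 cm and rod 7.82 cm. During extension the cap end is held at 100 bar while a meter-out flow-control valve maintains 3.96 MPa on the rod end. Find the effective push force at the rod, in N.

F ≈ 1.04e5 N

Cap-side area A_cap = π/4 × (13.4 cm)² = 141.0 cm^2
Rod-side annular area A_ann = π/4 × (13.4² − 7.82²) = 93.00 cm^2
Net thrust = P_cap·A_cap − P_rod·A_ann = 1.410e5 N − 36830 N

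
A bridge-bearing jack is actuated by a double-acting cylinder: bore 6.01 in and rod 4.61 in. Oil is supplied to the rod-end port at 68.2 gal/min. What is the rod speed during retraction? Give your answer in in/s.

v ≈ 22.5 in/s

Rod-side annular area A_ann = π/4 × (6.01² − 4.61²) = 11.68 in^2
Flow into the rod-end port fills the annular volume.
v = Q / A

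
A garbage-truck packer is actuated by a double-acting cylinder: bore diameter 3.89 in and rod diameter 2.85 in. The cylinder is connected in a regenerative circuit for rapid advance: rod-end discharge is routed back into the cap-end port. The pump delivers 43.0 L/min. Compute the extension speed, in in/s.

In regeneration the rod-end outflow joins the pump flow into the cap end, so the net volume the pump must supply per unit advance equals the rod cross-section area.
Rod cross-section A_rod = π/4 × (2.85 in)² = 6.379 in^2
v = Q_pump / A_rod

v ≈ 6.86 in/s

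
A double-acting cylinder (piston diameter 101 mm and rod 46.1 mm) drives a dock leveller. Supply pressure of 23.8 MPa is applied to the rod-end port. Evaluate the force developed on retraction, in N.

Rod-side annular area A_ann = π/4 × (101² − 46.1²) = 6343 mm^2
On retraction the pressure acts on the annular area (bore minus rod).
F = P × A_ann

F ≈ 1.51e5 N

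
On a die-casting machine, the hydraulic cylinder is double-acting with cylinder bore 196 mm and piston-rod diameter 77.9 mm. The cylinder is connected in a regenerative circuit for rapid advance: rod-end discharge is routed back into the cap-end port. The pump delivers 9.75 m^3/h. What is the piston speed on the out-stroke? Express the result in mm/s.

In regeneration the rod-end outflow joins the pump flow into the cap end, so the net volume the pump must supply per unit advance equals the rod cross-section area.
Rod cross-section A_rod = π/4 × (77.9 mm)² = 4766 mm^2
v = Q_pump / A_rod

v ≈ 568 mm/s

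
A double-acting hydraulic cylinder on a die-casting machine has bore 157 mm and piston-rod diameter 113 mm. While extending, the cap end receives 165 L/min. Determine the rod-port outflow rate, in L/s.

Q_out ≈ 1.33 L/s

Cap-side area A_cap = π/4 × (157 mm)² = 19360 mm^2
Rod-side annular area A_ann = π/4 × (157² − 113²) = 9331 mm^2
Piston speed v = Q_in/A_cap; rod-end outflow Q_out = v × A_ann = Q_in × A_ann/A_cap.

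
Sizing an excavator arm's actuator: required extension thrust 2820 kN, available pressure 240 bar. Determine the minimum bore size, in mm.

D ≈ 387 mm

Extension force acts on the full piston face: F = P × (π/4)D².
D = √(4F / (πP)) = √(4 × 2820 kN / (π × 240 bar))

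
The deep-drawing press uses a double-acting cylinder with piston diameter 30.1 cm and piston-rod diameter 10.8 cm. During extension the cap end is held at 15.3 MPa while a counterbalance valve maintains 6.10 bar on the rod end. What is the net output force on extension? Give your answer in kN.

F ≈ 1050 kN

Cap-side area A_cap = π/4 × (30.1 cm)² = 711.6 cm^2
Rod-side annular area A_ann = π/4 × (30.1² − 10.8²) = 620.0 cm^2
Net thrust = P_cap·A_cap − P_rod·A_ann = 1089 kN − 37.82 kN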